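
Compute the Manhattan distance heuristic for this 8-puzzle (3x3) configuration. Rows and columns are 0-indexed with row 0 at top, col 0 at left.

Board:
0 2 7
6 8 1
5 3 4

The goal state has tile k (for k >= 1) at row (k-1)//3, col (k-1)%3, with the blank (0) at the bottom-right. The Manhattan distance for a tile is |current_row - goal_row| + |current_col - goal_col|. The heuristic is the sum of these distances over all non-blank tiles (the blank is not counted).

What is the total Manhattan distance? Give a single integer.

Answer: 18

Derivation:
Tile 2: (0,1)->(0,1) = 0
Tile 7: (0,2)->(2,0) = 4
Tile 6: (1,0)->(1,2) = 2
Tile 8: (1,1)->(2,1) = 1
Tile 1: (1,2)->(0,0) = 3
Tile 5: (2,0)->(1,1) = 2
Tile 3: (2,1)->(0,2) = 3
Tile 4: (2,2)->(1,0) = 3
Sum: 0 + 4 + 2 + 1 + 3 + 2 + 3 + 3 = 18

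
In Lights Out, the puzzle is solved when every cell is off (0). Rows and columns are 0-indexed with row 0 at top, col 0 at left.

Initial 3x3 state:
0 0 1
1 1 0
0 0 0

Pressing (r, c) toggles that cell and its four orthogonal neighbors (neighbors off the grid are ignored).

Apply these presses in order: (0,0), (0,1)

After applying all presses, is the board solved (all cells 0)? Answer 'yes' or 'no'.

After press 1 at (0,0):
1 1 1
0 1 0
0 0 0

After press 2 at (0,1):
0 0 0
0 0 0
0 0 0

Lights still on: 0

Answer: yes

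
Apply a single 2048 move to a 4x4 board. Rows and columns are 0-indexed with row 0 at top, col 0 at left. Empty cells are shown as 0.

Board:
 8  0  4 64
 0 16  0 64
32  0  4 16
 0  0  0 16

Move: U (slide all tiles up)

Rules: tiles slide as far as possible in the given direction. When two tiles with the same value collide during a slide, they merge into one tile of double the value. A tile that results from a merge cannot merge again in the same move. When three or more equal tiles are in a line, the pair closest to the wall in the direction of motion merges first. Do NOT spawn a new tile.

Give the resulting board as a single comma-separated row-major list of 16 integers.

Answer: 8, 16, 8, 128, 32, 0, 0, 32, 0, 0, 0, 0, 0, 0, 0, 0

Derivation:
Slide up:
col 0: [8, 0, 32, 0] -> [8, 32, 0, 0]
col 1: [0, 16, 0, 0] -> [16, 0, 0, 0]
col 2: [4, 0, 4, 0] -> [8, 0, 0, 0]
col 3: [64, 64, 16, 16] -> [128, 32, 0, 0]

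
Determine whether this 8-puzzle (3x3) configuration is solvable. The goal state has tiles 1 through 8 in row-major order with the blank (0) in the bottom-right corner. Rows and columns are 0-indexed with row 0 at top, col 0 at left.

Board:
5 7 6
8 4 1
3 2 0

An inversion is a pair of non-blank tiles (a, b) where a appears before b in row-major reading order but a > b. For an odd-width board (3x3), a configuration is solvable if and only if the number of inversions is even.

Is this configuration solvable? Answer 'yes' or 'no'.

Answer: no

Derivation:
Inversions (pairs i<j in row-major order where tile[i] > tile[j] > 0): 21
21 is odd, so the puzzle is not solvable.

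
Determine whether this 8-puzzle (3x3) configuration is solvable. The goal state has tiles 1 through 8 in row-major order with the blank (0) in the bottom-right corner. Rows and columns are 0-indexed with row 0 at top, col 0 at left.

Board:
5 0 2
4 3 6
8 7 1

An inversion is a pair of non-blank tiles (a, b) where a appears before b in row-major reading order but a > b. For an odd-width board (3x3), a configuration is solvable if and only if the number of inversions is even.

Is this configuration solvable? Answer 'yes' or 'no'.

Answer: yes

Derivation:
Inversions (pairs i<j in row-major order where tile[i] > tile[j] > 0): 12
12 is even, so the puzzle is solvable.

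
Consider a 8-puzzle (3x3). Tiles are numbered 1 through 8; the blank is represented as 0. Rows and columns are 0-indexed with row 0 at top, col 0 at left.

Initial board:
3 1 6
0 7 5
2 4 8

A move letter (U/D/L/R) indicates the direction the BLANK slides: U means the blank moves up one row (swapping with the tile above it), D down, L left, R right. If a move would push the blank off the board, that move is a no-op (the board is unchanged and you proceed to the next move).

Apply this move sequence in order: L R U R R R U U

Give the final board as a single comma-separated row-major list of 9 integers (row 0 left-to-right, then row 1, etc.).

After move 1 (L):
3 1 6
0 7 5
2 4 8

After move 2 (R):
3 1 6
7 0 5
2 4 8

After move 3 (U):
3 0 6
7 1 5
2 4 8

After move 4 (R):
3 6 0
7 1 5
2 4 8

After move 5 (R):
3 6 0
7 1 5
2 4 8

After move 6 (R):
3 6 0
7 1 5
2 4 8

After move 7 (U):
3 6 0
7 1 5
2 4 8

After move 8 (U):
3 6 0
7 1 5
2 4 8

Answer: 3, 6, 0, 7, 1, 5, 2, 4, 8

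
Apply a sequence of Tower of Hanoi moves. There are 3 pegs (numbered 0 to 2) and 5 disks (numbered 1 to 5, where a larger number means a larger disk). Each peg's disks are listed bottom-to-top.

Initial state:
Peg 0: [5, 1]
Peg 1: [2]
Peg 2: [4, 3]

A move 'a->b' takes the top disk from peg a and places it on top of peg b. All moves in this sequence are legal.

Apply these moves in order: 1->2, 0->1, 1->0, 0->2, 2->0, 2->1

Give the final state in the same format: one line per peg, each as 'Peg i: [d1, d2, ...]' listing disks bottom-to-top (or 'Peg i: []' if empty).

After move 1 (1->2):
Peg 0: [5, 1]
Peg 1: []
Peg 2: [4, 3, 2]

After move 2 (0->1):
Peg 0: [5]
Peg 1: [1]
Peg 2: [4, 3, 2]

After move 3 (1->0):
Peg 0: [5, 1]
Peg 1: []
Peg 2: [4, 3, 2]

After move 4 (0->2):
Peg 0: [5]
Peg 1: []
Peg 2: [4, 3, 2, 1]

After move 5 (2->0):
Peg 0: [5, 1]
Peg 1: []
Peg 2: [4, 3, 2]

After move 6 (2->1):
Peg 0: [5, 1]
Peg 1: [2]
Peg 2: [4, 3]

Answer: Peg 0: [5, 1]
Peg 1: [2]
Peg 2: [4, 3]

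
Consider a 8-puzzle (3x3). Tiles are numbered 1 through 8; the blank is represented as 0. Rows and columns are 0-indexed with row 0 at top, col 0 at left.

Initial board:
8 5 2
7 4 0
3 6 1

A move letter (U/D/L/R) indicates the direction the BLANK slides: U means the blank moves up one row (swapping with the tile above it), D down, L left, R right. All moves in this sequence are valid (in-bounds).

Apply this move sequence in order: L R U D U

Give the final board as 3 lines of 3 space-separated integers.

After move 1 (L):
8 5 2
7 0 4
3 6 1

After move 2 (R):
8 5 2
7 4 0
3 6 1

After move 3 (U):
8 5 0
7 4 2
3 6 1

After move 4 (D):
8 5 2
7 4 0
3 6 1

After move 5 (U):
8 5 0
7 4 2
3 6 1

Answer: 8 5 0
7 4 2
3 6 1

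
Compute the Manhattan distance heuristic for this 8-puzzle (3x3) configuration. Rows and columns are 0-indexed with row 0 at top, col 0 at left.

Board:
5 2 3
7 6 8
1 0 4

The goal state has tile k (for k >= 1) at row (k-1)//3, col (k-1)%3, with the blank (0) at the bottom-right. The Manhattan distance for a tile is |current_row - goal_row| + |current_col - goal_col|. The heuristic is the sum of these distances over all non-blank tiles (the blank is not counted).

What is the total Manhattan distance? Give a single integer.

Answer: 11

Derivation:
Tile 5: (0,0)->(1,1) = 2
Tile 2: (0,1)->(0,1) = 0
Tile 3: (0,2)->(0,2) = 0
Tile 7: (1,0)->(2,0) = 1
Tile 6: (1,1)->(1,2) = 1
Tile 8: (1,2)->(2,1) = 2
Tile 1: (2,0)->(0,0) = 2
Tile 4: (2,2)->(1,0) = 3
Sum: 2 + 0 + 0 + 1 + 1 + 2 + 2 + 3 = 11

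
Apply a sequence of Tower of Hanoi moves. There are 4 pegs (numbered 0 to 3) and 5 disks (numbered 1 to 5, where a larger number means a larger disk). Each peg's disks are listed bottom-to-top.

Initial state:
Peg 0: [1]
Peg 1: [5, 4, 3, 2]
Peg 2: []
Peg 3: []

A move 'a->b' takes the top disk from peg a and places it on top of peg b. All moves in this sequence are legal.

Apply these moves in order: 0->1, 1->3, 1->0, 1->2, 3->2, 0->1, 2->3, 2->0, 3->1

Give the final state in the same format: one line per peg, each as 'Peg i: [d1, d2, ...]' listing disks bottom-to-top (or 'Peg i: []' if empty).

After move 1 (0->1):
Peg 0: []
Peg 1: [5, 4, 3, 2, 1]
Peg 2: []
Peg 3: []

After move 2 (1->3):
Peg 0: []
Peg 1: [5, 4, 3, 2]
Peg 2: []
Peg 3: [1]

After move 3 (1->0):
Peg 0: [2]
Peg 1: [5, 4, 3]
Peg 2: []
Peg 3: [1]

After move 4 (1->2):
Peg 0: [2]
Peg 1: [5, 4]
Peg 2: [3]
Peg 3: [1]

After move 5 (3->2):
Peg 0: [2]
Peg 1: [5, 4]
Peg 2: [3, 1]
Peg 3: []

After move 6 (0->1):
Peg 0: []
Peg 1: [5, 4, 2]
Peg 2: [3, 1]
Peg 3: []

After move 7 (2->3):
Peg 0: []
Peg 1: [5, 4, 2]
Peg 2: [3]
Peg 3: [1]

After move 8 (2->0):
Peg 0: [3]
Peg 1: [5, 4, 2]
Peg 2: []
Peg 3: [1]

After move 9 (3->1):
Peg 0: [3]
Peg 1: [5, 4, 2, 1]
Peg 2: []
Peg 3: []

Answer: Peg 0: [3]
Peg 1: [5, 4, 2, 1]
Peg 2: []
Peg 3: []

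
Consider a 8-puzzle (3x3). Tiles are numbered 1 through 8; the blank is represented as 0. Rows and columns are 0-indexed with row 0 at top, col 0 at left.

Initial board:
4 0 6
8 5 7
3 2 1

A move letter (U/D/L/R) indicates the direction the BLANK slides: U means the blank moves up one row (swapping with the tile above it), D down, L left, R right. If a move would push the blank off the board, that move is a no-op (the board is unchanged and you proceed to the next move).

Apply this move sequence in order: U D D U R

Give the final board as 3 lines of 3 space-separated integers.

Answer: 4 5 6
8 7 0
3 2 1

Derivation:
After move 1 (U):
4 0 6
8 5 7
3 2 1

After move 2 (D):
4 5 6
8 0 7
3 2 1

After move 3 (D):
4 5 6
8 2 7
3 0 1

After move 4 (U):
4 5 6
8 0 7
3 2 1

After move 5 (R):
4 5 6
8 7 0
3 2 1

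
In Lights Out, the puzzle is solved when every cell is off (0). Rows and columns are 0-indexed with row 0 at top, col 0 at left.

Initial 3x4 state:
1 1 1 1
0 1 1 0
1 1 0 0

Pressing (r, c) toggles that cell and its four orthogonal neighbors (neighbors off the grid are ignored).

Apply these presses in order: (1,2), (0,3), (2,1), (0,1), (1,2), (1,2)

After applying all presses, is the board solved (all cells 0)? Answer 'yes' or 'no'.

Answer: yes

Derivation:
After press 1 at (1,2):
1 1 0 1
0 0 0 1
1 1 1 0

After press 2 at (0,3):
1 1 1 0
0 0 0 0
1 1 1 0

After press 3 at (2,1):
1 1 1 0
0 1 0 0
0 0 0 0

After press 4 at (0,1):
0 0 0 0
0 0 0 0
0 0 0 0

After press 5 at (1,2):
0 0 1 0
0 1 1 1
0 0 1 0

After press 6 at (1,2):
0 0 0 0
0 0 0 0
0 0 0 0

Lights still on: 0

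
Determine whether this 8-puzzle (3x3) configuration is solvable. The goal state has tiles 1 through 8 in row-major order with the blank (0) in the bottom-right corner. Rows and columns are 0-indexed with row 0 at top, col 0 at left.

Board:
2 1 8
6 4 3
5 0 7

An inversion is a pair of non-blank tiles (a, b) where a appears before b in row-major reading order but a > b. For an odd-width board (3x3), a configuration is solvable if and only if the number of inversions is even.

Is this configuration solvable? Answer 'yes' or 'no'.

Answer: yes

Derivation:
Inversions (pairs i<j in row-major order where tile[i] > tile[j] > 0): 10
10 is even, so the puzzle is solvable.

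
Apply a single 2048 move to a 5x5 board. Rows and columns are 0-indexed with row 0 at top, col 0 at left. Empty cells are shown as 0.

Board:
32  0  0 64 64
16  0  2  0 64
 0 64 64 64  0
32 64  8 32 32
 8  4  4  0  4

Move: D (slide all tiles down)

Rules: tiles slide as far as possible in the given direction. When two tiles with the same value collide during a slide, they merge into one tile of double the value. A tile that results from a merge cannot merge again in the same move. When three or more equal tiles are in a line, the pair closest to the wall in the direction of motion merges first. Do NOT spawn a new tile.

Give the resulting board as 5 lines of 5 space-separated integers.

Answer:   0   0   0   0   0
 32   0   2   0   0
 16   0  64   0 128
 32 128   8 128  32
  8   4   4  32   4

Derivation:
Slide down:
col 0: [32, 16, 0, 32, 8] -> [0, 32, 16, 32, 8]
col 1: [0, 0, 64, 64, 4] -> [0, 0, 0, 128, 4]
col 2: [0, 2, 64, 8, 4] -> [0, 2, 64, 8, 4]
col 3: [64, 0, 64, 32, 0] -> [0, 0, 0, 128, 32]
col 4: [64, 64, 0, 32, 4] -> [0, 0, 128, 32, 4]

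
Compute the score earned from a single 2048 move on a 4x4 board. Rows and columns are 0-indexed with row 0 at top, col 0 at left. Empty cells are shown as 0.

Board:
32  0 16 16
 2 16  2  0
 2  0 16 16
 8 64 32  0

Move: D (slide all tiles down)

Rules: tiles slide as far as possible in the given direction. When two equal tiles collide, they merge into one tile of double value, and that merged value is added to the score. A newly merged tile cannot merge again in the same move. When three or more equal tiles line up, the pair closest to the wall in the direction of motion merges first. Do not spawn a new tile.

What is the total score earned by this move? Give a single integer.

Slide down:
col 0: [32, 2, 2, 8] -> [0, 32, 4, 8]  score +4 (running 4)
col 1: [0, 16, 0, 64] -> [0, 0, 16, 64]  score +0 (running 4)
col 2: [16, 2, 16, 32] -> [16, 2, 16, 32]  score +0 (running 4)
col 3: [16, 0, 16, 0] -> [0, 0, 0, 32]  score +32 (running 36)
Board after move:
 0  0 16  0
32  0  2  0
 4 16 16  0
 8 64 32 32

Answer: 36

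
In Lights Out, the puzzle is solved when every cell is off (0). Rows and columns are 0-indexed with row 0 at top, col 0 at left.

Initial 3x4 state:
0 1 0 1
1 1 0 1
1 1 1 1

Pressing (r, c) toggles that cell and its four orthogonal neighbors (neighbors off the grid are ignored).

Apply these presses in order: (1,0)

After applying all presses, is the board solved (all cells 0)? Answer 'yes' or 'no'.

After press 1 at (1,0):
1 1 0 1
0 0 0 1
0 1 1 1

Lights still on: 7

Answer: no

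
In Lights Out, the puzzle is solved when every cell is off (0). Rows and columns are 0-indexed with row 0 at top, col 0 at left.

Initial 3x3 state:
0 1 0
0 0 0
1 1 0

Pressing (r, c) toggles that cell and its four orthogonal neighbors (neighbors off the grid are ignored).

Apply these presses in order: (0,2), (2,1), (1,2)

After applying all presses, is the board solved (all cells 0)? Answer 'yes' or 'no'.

Answer: yes

Derivation:
After press 1 at (0,2):
0 0 1
0 0 1
1 1 0

After press 2 at (2,1):
0 0 1
0 1 1
0 0 1

After press 3 at (1,2):
0 0 0
0 0 0
0 0 0

Lights still on: 0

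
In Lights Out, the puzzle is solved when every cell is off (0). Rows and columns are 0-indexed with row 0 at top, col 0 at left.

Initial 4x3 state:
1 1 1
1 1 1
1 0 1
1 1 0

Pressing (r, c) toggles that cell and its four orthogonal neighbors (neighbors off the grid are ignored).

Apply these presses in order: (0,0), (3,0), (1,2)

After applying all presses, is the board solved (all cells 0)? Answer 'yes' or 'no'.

Answer: yes

Derivation:
After press 1 at (0,0):
0 0 1
0 1 1
1 0 1
1 1 0

After press 2 at (3,0):
0 0 1
0 1 1
0 0 1
0 0 0

After press 3 at (1,2):
0 0 0
0 0 0
0 0 0
0 0 0

Lights still on: 0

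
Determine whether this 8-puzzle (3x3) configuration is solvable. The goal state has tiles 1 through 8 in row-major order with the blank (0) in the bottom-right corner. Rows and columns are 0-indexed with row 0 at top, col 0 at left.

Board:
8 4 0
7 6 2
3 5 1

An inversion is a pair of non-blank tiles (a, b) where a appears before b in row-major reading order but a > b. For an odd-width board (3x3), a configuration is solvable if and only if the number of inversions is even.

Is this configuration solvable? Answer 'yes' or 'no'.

Answer: yes

Derivation:
Inversions (pairs i<j in row-major order where tile[i] > tile[j] > 0): 22
22 is even, so the puzzle is solvable.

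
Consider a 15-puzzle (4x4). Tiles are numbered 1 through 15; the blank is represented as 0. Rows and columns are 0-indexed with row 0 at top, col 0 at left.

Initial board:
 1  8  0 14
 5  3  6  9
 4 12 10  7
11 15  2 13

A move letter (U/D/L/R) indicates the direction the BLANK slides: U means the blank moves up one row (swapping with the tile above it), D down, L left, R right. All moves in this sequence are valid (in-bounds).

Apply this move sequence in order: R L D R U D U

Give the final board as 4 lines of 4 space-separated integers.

Answer:  1  8  6  0
 5  3  9 14
 4 12 10  7
11 15  2 13

Derivation:
After move 1 (R):
 1  8 14  0
 5  3  6  9
 4 12 10  7
11 15  2 13

After move 2 (L):
 1  8  0 14
 5  3  6  9
 4 12 10  7
11 15  2 13

After move 3 (D):
 1  8  6 14
 5  3  0  9
 4 12 10  7
11 15  2 13

After move 4 (R):
 1  8  6 14
 5  3  9  0
 4 12 10  7
11 15  2 13

After move 5 (U):
 1  8  6  0
 5  3  9 14
 4 12 10  7
11 15  2 13

After move 6 (D):
 1  8  6 14
 5  3  9  0
 4 12 10  7
11 15  2 13

After move 7 (U):
 1  8  6  0
 5  3  9 14
 4 12 10  7
11 15  2 13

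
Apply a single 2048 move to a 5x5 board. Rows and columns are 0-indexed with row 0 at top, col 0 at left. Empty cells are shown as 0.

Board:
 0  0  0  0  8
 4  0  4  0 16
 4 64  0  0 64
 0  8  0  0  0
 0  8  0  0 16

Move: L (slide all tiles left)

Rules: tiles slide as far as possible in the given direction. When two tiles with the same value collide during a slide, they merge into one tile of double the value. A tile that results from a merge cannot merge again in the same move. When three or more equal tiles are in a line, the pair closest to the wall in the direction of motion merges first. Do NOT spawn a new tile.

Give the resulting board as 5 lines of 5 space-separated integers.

Answer:   8   0   0   0   0
  8  16   0   0   0
  4 128   0   0   0
  8   0   0   0   0
  8  16   0   0   0

Derivation:
Slide left:
row 0: [0, 0, 0, 0, 8] -> [8, 0, 0, 0, 0]
row 1: [4, 0, 4, 0, 16] -> [8, 16, 0, 0, 0]
row 2: [4, 64, 0, 0, 64] -> [4, 128, 0, 0, 0]
row 3: [0, 8, 0, 0, 0] -> [8, 0, 0, 0, 0]
row 4: [0, 8, 0, 0, 16] -> [8, 16, 0, 0, 0]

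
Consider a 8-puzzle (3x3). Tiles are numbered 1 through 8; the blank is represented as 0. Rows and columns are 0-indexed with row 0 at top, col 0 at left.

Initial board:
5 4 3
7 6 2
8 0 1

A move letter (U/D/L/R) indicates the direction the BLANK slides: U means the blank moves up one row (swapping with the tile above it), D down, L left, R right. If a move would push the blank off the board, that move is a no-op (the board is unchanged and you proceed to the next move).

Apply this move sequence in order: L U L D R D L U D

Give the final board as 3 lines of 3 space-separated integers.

After move 1 (L):
5 4 3
7 6 2
0 8 1

After move 2 (U):
5 4 3
0 6 2
7 8 1

After move 3 (L):
5 4 3
0 6 2
7 8 1

After move 4 (D):
5 4 3
7 6 2
0 8 1

After move 5 (R):
5 4 3
7 6 2
8 0 1

After move 6 (D):
5 4 3
7 6 2
8 0 1

After move 7 (L):
5 4 3
7 6 2
0 8 1

After move 8 (U):
5 4 3
0 6 2
7 8 1

After move 9 (D):
5 4 3
7 6 2
0 8 1

Answer: 5 4 3
7 6 2
0 8 1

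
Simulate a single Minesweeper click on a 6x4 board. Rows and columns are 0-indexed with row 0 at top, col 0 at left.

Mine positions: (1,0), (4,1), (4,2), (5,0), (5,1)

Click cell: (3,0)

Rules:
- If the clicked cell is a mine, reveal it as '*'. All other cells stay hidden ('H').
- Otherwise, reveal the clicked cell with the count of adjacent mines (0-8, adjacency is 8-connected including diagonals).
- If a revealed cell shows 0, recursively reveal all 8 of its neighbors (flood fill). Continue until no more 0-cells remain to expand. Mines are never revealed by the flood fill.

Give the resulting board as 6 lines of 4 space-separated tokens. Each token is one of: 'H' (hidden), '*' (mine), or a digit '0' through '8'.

H H H H
H H H H
H H H H
1 H H H
H H H H
H H H H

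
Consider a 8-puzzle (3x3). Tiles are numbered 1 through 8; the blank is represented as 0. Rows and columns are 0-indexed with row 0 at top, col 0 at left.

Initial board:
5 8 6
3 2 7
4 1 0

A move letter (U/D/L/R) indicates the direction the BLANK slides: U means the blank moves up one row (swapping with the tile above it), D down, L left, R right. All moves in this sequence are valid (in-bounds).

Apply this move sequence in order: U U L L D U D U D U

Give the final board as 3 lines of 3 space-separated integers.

After move 1 (U):
5 8 6
3 2 0
4 1 7

After move 2 (U):
5 8 0
3 2 6
4 1 7

After move 3 (L):
5 0 8
3 2 6
4 1 7

After move 4 (L):
0 5 8
3 2 6
4 1 7

After move 5 (D):
3 5 8
0 2 6
4 1 7

After move 6 (U):
0 5 8
3 2 6
4 1 7

After move 7 (D):
3 5 8
0 2 6
4 1 7

After move 8 (U):
0 5 8
3 2 6
4 1 7

After move 9 (D):
3 5 8
0 2 6
4 1 7

After move 10 (U):
0 5 8
3 2 6
4 1 7

Answer: 0 5 8
3 2 6
4 1 7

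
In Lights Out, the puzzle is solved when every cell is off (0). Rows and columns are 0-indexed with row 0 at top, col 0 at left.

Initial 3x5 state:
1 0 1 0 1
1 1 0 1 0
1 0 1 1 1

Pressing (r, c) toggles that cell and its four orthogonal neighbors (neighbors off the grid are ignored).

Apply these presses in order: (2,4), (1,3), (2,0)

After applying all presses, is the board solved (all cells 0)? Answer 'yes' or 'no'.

Answer: no

Derivation:
After press 1 at (2,4):
1 0 1 0 1
1 1 0 1 1
1 0 1 0 0

After press 2 at (1,3):
1 0 1 1 1
1 1 1 0 0
1 0 1 1 0

After press 3 at (2,0):
1 0 1 1 1
0 1 1 0 0
0 1 1 1 0

Lights still on: 9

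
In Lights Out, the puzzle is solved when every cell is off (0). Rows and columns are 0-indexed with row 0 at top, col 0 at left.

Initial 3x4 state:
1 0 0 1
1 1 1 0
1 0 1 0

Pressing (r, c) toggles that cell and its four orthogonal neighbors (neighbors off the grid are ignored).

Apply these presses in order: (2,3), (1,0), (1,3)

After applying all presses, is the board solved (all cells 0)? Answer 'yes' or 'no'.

Answer: yes

Derivation:
After press 1 at (2,3):
1 0 0 1
1 1 1 1
1 0 0 1

After press 2 at (1,0):
0 0 0 1
0 0 1 1
0 0 0 1

After press 3 at (1,3):
0 0 0 0
0 0 0 0
0 0 0 0

Lights still on: 0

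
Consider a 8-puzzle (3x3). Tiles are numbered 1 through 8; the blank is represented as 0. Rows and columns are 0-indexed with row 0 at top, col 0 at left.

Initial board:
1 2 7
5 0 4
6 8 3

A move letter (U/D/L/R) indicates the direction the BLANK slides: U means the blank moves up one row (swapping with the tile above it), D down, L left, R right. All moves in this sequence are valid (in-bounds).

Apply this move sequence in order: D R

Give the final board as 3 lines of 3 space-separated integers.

Answer: 1 2 7
5 8 4
6 3 0

Derivation:
After move 1 (D):
1 2 7
5 8 4
6 0 3

After move 2 (R):
1 2 7
5 8 4
6 3 0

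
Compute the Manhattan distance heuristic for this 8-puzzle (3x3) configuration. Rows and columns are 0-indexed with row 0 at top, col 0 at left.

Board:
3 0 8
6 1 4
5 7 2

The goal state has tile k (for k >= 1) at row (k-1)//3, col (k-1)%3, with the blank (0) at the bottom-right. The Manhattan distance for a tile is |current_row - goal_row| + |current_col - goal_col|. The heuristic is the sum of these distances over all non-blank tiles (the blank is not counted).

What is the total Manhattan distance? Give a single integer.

Tile 3: at (0,0), goal (0,2), distance |0-0|+|0-2| = 2
Tile 8: at (0,2), goal (2,1), distance |0-2|+|2-1| = 3
Tile 6: at (1,0), goal (1,2), distance |1-1|+|0-2| = 2
Tile 1: at (1,1), goal (0,0), distance |1-0|+|1-0| = 2
Tile 4: at (1,2), goal (1,0), distance |1-1|+|2-0| = 2
Tile 5: at (2,0), goal (1,1), distance |2-1|+|0-1| = 2
Tile 7: at (2,1), goal (2,0), distance |2-2|+|1-0| = 1
Tile 2: at (2,2), goal (0,1), distance |2-0|+|2-1| = 3
Sum: 2 + 3 + 2 + 2 + 2 + 2 + 1 + 3 = 17

Answer: 17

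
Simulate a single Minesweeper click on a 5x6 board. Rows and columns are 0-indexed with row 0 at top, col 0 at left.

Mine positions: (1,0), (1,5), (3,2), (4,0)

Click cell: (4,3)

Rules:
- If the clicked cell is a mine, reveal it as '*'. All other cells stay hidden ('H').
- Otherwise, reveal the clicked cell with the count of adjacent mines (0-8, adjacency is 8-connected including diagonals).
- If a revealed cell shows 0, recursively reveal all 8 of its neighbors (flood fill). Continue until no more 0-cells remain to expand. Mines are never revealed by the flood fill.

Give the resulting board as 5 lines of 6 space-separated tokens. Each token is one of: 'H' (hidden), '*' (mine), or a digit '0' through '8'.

H H H H H H
H H H H H H
H H H H H H
H H H H H H
H H H 1 H H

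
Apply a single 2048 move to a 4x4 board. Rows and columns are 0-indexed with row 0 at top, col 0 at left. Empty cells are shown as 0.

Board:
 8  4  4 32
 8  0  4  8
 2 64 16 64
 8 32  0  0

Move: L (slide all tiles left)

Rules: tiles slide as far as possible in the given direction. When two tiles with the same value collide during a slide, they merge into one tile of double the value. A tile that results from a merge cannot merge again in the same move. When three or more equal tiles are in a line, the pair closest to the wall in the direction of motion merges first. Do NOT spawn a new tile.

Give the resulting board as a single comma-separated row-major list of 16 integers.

Answer: 8, 8, 32, 0, 8, 4, 8, 0, 2, 64, 16, 64, 8, 32, 0, 0

Derivation:
Slide left:
row 0: [8, 4, 4, 32] -> [8, 8, 32, 0]
row 1: [8, 0, 4, 8] -> [8, 4, 8, 0]
row 2: [2, 64, 16, 64] -> [2, 64, 16, 64]
row 3: [8, 32, 0, 0] -> [8, 32, 0, 0]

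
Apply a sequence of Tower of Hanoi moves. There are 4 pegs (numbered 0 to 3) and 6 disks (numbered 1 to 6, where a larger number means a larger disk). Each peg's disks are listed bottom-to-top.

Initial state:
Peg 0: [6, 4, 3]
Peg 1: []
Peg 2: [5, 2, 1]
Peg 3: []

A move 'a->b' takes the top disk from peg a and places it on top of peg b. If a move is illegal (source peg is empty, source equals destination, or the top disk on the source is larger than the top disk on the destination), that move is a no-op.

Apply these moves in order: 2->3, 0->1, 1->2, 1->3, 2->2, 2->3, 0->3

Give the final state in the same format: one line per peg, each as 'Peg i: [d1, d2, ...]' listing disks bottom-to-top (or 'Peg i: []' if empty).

After move 1 (2->3):
Peg 0: [6, 4, 3]
Peg 1: []
Peg 2: [5, 2]
Peg 3: [1]

After move 2 (0->1):
Peg 0: [6, 4]
Peg 1: [3]
Peg 2: [5, 2]
Peg 3: [1]

After move 3 (1->2):
Peg 0: [6, 4]
Peg 1: [3]
Peg 2: [5, 2]
Peg 3: [1]

After move 4 (1->3):
Peg 0: [6, 4]
Peg 1: [3]
Peg 2: [5, 2]
Peg 3: [1]

After move 5 (2->2):
Peg 0: [6, 4]
Peg 1: [3]
Peg 2: [5, 2]
Peg 3: [1]

After move 6 (2->3):
Peg 0: [6, 4]
Peg 1: [3]
Peg 2: [5, 2]
Peg 3: [1]

After move 7 (0->3):
Peg 0: [6, 4]
Peg 1: [3]
Peg 2: [5, 2]
Peg 3: [1]

Answer: Peg 0: [6, 4]
Peg 1: [3]
Peg 2: [5, 2]
Peg 3: [1]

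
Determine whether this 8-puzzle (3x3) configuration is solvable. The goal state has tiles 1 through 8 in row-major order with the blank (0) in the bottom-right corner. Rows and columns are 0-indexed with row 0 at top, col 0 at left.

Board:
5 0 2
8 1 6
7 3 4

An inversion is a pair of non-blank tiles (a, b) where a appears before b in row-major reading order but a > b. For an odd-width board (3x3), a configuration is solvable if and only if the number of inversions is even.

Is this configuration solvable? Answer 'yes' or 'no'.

Answer: yes

Derivation:
Inversions (pairs i<j in row-major order where tile[i] > tile[j] > 0): 14
14 is even, so the puzzle is solvable.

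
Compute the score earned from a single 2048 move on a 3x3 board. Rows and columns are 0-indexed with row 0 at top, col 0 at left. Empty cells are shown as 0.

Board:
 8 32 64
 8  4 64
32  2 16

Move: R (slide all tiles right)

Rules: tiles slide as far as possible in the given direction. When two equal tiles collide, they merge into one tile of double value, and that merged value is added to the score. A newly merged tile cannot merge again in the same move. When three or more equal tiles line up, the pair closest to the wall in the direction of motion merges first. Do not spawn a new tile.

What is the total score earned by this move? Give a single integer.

Answer: 0

Derivation:
Slide right:
row 0: [8, 32, 64] -> [8, 32, 64]  score +0 (running 0)
row 1: [8, 4, 64] -> [8, 4, 64]  score +0 (running 0)
row 2: [32, 2, 16] -> [32, 2, 16]  score +0 (running 0)
Board after move:
 8 32 64
 8  4 64
32  2 16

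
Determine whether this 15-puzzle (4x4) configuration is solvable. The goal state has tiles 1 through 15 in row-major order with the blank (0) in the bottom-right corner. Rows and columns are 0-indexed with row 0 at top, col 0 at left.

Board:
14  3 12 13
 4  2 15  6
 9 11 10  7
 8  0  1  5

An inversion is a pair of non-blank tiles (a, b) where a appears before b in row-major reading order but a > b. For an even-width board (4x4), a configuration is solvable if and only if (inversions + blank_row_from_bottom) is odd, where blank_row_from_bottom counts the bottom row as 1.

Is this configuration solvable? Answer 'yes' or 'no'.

Answer: no

Derivation:
Inversions: 65
Blank is in row 3 (0-indexed from top), which is row 1 counting from the bottom (bottom = 1).
65 + 1 = 66, which is even, so the puzzle is not solvable.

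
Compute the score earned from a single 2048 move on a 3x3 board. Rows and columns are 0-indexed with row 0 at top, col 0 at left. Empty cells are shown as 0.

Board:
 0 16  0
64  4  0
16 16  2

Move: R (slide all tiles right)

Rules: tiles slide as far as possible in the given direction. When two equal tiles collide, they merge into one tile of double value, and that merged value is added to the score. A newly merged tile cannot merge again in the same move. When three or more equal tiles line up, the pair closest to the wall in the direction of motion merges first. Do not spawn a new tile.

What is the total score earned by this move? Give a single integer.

Slide right:
row 0: [0, 16, 0] -> [0, 0, 16]  score +0 (running 0)
row 1: [64, 4, 0] -> [0, 64, 4]  score +0 (running 0)
row 2: [16, 16, 2] -> [0, 32, 2]  score +32 (running 32)
Board after move:
 0  0 16
 0 64  4
 0 32  2

Answer: 32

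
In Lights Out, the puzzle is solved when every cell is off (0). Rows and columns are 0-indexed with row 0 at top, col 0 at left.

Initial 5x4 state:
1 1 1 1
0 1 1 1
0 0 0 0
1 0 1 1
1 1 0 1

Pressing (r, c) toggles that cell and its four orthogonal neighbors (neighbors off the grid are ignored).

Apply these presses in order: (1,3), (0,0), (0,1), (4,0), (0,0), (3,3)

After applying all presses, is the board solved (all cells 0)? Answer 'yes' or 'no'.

Answer: yes

Derivation:
After press 1 at (1,3):
1 1 1 0
0 1 0 0
0 0 0 1
1 0 1 1
1 1 0 1

After press 2 at (0,0):
0 0 1 0
1 1 0 0
0 0 0 1
1 0 1 1
1 1 0 1

After press 3 at (0,1):
1 1 0 0
1 0 0 0
0 0 0 1
1 0 1 1
1 1 0 1

After press 4 at (4,0):
1 1 0 0
1 0 0 0
0 0 0 1
0 0 1 1
0 0 0 1

After press 5 at (0,0):
0 0 0 0
0 0 0 0
0 0 0 1
0 0 1 1
0 0 0 1

After press 6 at (3,3):
0 0 0 0
0 0 0 0
0 0 0 0
0 0 0 0
0 0 0 0

Lights still on: 0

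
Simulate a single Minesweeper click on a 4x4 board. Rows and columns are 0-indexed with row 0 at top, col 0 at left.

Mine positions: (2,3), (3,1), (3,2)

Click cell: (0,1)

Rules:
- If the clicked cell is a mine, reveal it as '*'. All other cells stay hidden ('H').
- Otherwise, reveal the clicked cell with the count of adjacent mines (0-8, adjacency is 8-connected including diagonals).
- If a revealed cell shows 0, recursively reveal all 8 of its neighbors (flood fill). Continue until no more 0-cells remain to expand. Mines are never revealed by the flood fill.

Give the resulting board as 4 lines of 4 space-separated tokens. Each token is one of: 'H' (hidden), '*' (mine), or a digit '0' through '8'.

0 0 0 0
0 0 1 1
1 2 3 H
H H H H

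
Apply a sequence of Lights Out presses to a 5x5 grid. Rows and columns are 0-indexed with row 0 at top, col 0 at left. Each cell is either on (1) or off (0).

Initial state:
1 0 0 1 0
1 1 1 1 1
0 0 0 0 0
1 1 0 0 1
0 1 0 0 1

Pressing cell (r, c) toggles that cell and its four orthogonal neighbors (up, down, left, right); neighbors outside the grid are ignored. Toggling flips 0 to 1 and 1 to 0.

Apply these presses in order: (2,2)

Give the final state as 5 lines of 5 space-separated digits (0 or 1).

After press 1 at (2,2):
1 0 0 1 0
1 1 0 1 1
0 1 1 1 0
1 1 1 0 1
0 1 0 0 1

Answer: 1 0 0 1 0
1 1 0 1 1
0 1 1 1 0
1 1 1 0 1
0 1 0 0 1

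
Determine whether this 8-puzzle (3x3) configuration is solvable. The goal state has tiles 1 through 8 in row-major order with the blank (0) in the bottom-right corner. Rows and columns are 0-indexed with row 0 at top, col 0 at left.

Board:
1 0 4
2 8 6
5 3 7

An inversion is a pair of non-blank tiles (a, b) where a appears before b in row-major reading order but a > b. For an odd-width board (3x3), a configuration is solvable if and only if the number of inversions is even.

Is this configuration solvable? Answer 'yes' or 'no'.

Inversions (pairs i<j in row-major order where tile[i] > tile[j] > 0): 9
9 is odd, so the puzzle is not solvable.

Answer: no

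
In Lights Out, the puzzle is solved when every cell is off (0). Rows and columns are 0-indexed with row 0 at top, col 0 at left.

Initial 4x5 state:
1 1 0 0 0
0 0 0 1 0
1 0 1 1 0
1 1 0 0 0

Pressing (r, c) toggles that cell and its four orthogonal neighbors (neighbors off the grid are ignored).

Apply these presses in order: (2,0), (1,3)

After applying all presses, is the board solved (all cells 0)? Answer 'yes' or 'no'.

After press 1 at (2,0):
1 1 0 0 0
1 0 0 1 0
0 1 1 1 0
0 1 0 0 0

After press 2 at (1,3):
1 1 0 1 0
1 0 1 0 1
0 1 1 0 0
0 1 0 0 0

Lights still on: 9

Answer: no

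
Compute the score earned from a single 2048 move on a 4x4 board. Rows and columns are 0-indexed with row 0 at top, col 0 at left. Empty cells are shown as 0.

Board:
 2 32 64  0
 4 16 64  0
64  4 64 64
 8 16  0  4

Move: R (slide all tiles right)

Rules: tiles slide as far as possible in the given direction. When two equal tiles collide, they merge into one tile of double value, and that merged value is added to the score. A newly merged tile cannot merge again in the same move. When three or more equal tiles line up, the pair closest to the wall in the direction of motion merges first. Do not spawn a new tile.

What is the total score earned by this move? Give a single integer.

Answer: 128

Derivation:
Slide right:
row 0: [2, 32, 64, 0] -> [0, 2, 32, 64]  score +0 (running 0)
row 1: [4, 16, 64, 0] -> [0, 4, 16, 64]  score +0 (running 0)
row 2: [64, 4, 64, 64] -> [0, 64, 4, 128]  score +128 (running 128)
row 3: [8, 16, 0, 4] -> [0, 8, 16, 4]  score +0 (running 128)
Board after move:
  0   2  32  64
  0   4  16  64
  0  64   4 128
  0   8  16   4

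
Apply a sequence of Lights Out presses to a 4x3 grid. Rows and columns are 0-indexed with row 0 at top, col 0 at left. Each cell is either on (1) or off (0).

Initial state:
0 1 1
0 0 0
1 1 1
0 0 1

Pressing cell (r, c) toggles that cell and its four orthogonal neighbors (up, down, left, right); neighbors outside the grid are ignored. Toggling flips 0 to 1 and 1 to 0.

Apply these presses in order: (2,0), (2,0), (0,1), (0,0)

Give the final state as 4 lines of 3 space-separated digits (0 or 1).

Answer: 0 1 0
1 1 0
1 1 1
0 0 1

Derivation:
After press 1 at (2,0):
0 1 1
1 0 0
0 0 1
1 0 1

After press 2 at (2,0):
0 1 1
0 0 0
1 1 1
0 0 1

After press 3 at (0,1):
1 0 0
0 1 0
1 1 1
0 0 1

After press 4 at (0,0):
0 1 0
1 1 0
1 1 1
0 0 1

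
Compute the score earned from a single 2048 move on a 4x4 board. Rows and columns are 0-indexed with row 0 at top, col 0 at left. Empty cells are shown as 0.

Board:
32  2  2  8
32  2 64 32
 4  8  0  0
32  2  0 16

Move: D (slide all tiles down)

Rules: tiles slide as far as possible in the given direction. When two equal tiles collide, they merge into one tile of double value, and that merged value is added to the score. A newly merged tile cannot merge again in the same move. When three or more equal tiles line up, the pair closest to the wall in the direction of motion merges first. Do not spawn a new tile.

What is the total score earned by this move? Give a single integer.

Slide down:
col 0: [32, 32, 4, 32] -> [0, 64, 4, 32]  score +64 (running 64)
col 1: [2, 2, 8, 2] -> [0, 4, 8, 2]  score +4 (running 68)
col 2: [2, 64, 0, 0] -> [0, 0, 2, 64]  score +0 (running 68)
col 3: [8, 32, 0, 16] -> [0, 8, 32, 16]  score +0 (running 68)
Board after move:
 0  0  0  0
64  4  0  8
 4  8  2 32
32  2 64 16

Answer: 68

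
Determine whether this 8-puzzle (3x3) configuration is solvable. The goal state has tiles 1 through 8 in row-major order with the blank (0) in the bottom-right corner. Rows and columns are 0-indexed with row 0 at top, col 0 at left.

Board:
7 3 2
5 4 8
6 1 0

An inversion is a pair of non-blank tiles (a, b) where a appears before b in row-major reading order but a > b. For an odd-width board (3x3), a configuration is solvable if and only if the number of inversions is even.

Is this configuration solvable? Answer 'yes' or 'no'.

Inversions (pairs i<j in row-major order where tile[i] > tile[j] > 0): 15
15 is odd, so the puzzle is not solvable.

Answer: no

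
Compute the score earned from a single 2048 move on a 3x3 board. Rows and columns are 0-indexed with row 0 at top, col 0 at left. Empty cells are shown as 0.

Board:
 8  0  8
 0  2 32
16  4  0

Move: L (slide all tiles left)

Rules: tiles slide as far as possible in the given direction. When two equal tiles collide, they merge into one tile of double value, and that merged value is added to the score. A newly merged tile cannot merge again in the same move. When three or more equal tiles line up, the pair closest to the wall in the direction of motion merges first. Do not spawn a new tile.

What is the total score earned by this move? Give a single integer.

Slide left:
row 0: [8, 0, 8] -> [16, 0, 0]  score +16 (running 16)
row 1: [0, 2, 32] -> [2, 32, 0]  score +0 (running 16)
row 2: [16, 4, 0] -> [16, 4, 0]  score +0 (running 16)
Board after move:
16  0  0
 2 32  0
16  4  0

Answer: 16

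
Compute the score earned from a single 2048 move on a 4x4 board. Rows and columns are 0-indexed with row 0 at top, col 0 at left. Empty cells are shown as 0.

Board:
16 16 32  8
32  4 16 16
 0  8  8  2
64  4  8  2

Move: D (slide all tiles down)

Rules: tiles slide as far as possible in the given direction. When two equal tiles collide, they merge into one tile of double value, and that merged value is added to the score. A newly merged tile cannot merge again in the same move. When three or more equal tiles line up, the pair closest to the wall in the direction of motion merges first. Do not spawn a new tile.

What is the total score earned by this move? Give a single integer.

Slide down:
col 0: [16, 32, 0, 64] -> [0, 16, 32, 64]  score +0 (running 0)
col 1: [16, 4, 8, 4] -> [16, 4, 8, 4]  score +0 (running 0)
col 2: [32, 16, 8, 8] -> [0, 32, 16, 16]  score +16 (running 16)
col 3: [8, 16, 2, 2] -> [0, 8, 16, 4]  score +4 (running 20)
Board after move:
 0 16  0  0
16  4 32  8
32  8 16 16
64  4 16  4

Answer: 20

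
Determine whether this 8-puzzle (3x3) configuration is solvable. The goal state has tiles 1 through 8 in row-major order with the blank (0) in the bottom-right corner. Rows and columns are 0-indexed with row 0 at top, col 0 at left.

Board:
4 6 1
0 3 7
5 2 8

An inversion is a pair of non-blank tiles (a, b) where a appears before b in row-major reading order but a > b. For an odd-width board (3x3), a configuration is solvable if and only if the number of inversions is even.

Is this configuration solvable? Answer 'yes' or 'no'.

Answer: no

Derivation:
Inversions (pairs i<j in row-major order where tile[i] > tile[j] > 0): 11
11 is odd, so the puzzle is not solvable.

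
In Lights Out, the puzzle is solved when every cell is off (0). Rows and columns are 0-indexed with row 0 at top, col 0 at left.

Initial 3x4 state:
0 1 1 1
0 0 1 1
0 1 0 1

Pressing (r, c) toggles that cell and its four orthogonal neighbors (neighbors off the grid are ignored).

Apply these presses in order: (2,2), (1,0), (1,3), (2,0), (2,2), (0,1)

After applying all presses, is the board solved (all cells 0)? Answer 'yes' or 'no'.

Answer: yes

Derivation:
After press 1 at (2,2):
0 1 1 1
0 0 0 1
0 0 1 0

After press 2 at (1,0):
1 1 1 1
1 1 0 1
1 0 1 0

After press 3 at (1,3):
1 1 1 0
1 1 1 0
1 0 1 1

After press 4 at (2,0):
1 1 1 0
0 1 1 0
0 1 1 1

After press 5 at (2,2):
1 1 1 0
0 1 0 0
0 0 0 0

After press 6 at (0,1):
0 0 0 0
0 0 0 0
0 0 0 0

Lights still on: 0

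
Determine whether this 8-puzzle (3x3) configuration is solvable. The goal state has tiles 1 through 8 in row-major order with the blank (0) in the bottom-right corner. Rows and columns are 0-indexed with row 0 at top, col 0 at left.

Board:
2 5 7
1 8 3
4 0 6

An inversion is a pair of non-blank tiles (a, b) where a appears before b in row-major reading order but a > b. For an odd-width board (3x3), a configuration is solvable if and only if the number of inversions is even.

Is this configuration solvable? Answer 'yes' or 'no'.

Inversions (pairs i<j in row-major order where tile[i] > tile[j] > 0): 11
11 is odd, so the puzzle is not solvable.

Answer: no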